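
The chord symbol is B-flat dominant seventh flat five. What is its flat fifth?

Fb

B-flat dominant seventh flat five is built on Bb; its 5th is a diminished 5th above the root.
A fifth above B uses the letter F, and the diminished 5th above Bb is Fb.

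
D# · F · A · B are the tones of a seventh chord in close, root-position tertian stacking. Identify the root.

B

Stacking in thirds gives B – D# – F – A, so B is the root — B dominant seventh flat five.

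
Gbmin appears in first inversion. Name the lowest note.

Bbb

Gbmin in root position is Gb–Bbb–Db.
First inversion places the third in the bass, which is Bbb.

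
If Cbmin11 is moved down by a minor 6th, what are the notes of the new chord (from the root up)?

Eb Gb Bb Db F Ab

A minor 6th down from Cb is Eb, so the new chord is Eb minor eleventh.
root → Eb
3rd (minor 3rd) → Gb
5th (perfect 5th) → Bb
7th (minor 7th) → Db
9th (major 9th) → F
11th (perfect 11th) → Ab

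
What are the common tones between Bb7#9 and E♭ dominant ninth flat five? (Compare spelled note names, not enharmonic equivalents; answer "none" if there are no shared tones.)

F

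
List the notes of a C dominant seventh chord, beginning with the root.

C – E – G – Bb

Root C, quality dominant seventh:
C — root
E — major 3rd
G — perfect 5th
Bb — minor 7th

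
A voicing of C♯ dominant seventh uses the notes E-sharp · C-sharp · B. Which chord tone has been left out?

C♯ dominant seventh = C-sharp, E-sharp, G-sharp, B. The voicing lacks the 5th (perfect 5th), G-sharp.

G-sharp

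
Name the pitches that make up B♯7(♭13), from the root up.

B♯7(♭13) is a dominant seventh flat thirteen built on B♯.
- root: B♯
- major 3rd: D𝄪
- perfect 5th: F𝄪
- minor 7th: A♯
- minor 13th: G♯

B♯, D𝄪, F𝄪, A♯, G♯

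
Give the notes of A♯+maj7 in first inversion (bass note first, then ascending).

C𝄪 – E𝄪 – G𝄪 – A♯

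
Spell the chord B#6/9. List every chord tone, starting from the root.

B#  D##  F##  G##  C##

B#6/9: six-nine on B#.
- root: B#
- major 3rd: D##
- perfect 5th: F##
- major 6th: G##
- major 9th: C##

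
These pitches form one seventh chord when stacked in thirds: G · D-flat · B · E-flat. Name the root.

Stacking in thirds gives E-flat – G – B – D-flat, so E-flat is the root — E-flat augmented seventh.

E-flat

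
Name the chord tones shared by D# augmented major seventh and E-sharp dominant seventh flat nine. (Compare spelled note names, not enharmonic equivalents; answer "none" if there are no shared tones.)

D#

D# augmented major seventh: D# F## A## C##
E-sharp dominant seventh flat nine: E# G## B# D# F#
Common to both → D#.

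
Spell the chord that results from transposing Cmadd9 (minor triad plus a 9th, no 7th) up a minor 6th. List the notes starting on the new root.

A♭ – C♭ – E♭ – B♭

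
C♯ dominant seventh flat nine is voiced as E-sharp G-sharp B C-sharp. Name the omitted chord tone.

The full C♯ dominant seventh flat nine chord is C-sharp, E-sharp, G-sharp, B, D.
Comparing with the voicing, the minor 9th (9th) — D — is absent.

D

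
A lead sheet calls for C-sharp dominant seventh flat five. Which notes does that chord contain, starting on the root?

C♯  E♯  G  B

C-sharp dominant seventh flat five is a dominant seventh flat five built on C♯.
root → C♯
3rd (major 3rd) → E♯
5th (diminished 5th) → G
7th (minor 7th) → B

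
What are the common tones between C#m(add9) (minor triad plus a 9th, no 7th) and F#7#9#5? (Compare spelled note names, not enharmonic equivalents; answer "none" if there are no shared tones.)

E

C#m(add9): C# E G# D#
F#7#9#5: F# A# C## E G##
Common to both → E.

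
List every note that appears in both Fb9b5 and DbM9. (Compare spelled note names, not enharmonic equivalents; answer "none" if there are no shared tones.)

Fb9b5: Fb Ab Cbb Ebb Gb
DbM9: Db F Ab C Eb
Common to both → Ab.

Ab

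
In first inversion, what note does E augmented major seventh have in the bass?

G♯

E augmented major seventh = E–G♯–B♯–D♯. First inversion → third in the bass = G♯.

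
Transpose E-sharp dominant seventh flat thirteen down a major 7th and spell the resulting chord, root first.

F# – A# – C# – E – D

E# down a major 7th → F#. New chord: F# dominant seventh flat thirteen.
Root: F#
Major 3rd (3rd): A#
Perfect 5th (5th): C#
Minor 7th (7th): E
Minor 13th (13th): D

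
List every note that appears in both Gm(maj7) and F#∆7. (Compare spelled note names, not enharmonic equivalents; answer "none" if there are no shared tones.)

F#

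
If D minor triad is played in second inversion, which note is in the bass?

D minor triad = D–F–A. Second inversion → fifth in the bass = A.

A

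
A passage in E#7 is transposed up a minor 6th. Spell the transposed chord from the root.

Transposed root: E♯ → C♯ (minor 6th up). So we spell C♯ dominant seventh:
- root: C♯
- major 3rd: E♯
- perfect 5th: G♯
- minor 7th: B

C♯ E♯ G♯ B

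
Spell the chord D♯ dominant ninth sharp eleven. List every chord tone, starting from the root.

D♯ dominant ninth sharp eleven: dominant ninth sharp eleven on D#.
root → D#
3rd (major 3rd) → F##
5th (perfect 5th) → A#
7th (minor 7th) → C#
9th (major 9th) → E#
11th (augmented 11th) → G##

D#, F##, A#, C#, E#, G##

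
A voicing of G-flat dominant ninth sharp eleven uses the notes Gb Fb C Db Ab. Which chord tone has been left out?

G-flat dominant ninth sharp eleven = Gb, Bb, Db, Fb, Ab, C. The voicing lacks the 3rd (major 3rd), Bb.

Bb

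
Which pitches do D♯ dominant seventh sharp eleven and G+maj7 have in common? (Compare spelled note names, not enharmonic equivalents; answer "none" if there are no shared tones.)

D♯ dominant seventh sharp eleven = D♯, F𝄪, A♯, C♯, G𝄪.
G+maj7 = G, B, D♯, F♯.
Shared: D♯.

D♯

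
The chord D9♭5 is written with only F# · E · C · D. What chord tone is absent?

D9♭5 = D, F#, Ab, C, E. The voicing lacks the 5th (diminished 5th), Ab.

Ab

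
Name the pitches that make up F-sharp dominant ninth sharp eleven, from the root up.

F-sharp dominant ninth sharp eleven is a dominant ninth sharp eleven built on F♯.
Root: F♯
Major 3rd (3rd): A♯
Perfect 5th (5th): C♯
Minor 7th (7th): E
Major 9th (9th): G♯
Augmented 11th (11th): B♯

F♯ A♯ C♯ E G♯ B♯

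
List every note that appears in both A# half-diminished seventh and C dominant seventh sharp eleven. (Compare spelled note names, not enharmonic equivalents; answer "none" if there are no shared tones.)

E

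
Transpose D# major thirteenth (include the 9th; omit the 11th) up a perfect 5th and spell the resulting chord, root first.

A perfect 5th up from D♯ is A♯, so the new chord is A♯ major thirteenth.
Root: A♯
Major 3rd (3rd): C𝄪
Perfect 5th (5th): E♯
Major 7th (7th): G𝄪
Major 9th (9th): B♯
Major 13th (13th): F𝄪

A♯  C𝄪  E♯  G𝄪  B♯  F𝄪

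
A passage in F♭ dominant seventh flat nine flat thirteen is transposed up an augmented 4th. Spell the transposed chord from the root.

Transposed root: Fb → Bb (augmented 4th up). So we spell Bb dominant seventh flat nine flat thirteen:
root → Bb
3rd (major 3rd) → D
5th (perfect 5th) → F
7th (minor 7th) → Ab
9th (minor 9th) → Cb
13th (minor 13th) → Gb

Bb, D, F, Ab, Cb, Gb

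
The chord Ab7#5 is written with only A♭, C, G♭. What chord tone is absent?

E

The full Ab7#5 chord is A♭, C, E, G♭.
Comparing with the voicing, the augmented 5th (5th) — E — is absent.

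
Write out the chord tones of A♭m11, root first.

Ab, Cb, Eb, Gb, Bb, Db

Root Ab, quality minor eleventh:
Root: Ab
Minor 3rd (3rd): Cb
Perfect 5th (5th): Eb
Minor 7th (7th): Gb
Major 9th (9th): Bb
Perfect 11th (11th): Db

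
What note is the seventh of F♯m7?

F♯m7 is built on F#; its 7th is a minor 7th above the root.
A seventh above F uses the letter E, and the minor 7th above F# is E.

E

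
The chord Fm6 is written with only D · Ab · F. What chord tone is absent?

C

The full Fm6 chord is F, Ab, C, D.
Comparing with the voicing, the perfect 5th (5th) — C — is absent.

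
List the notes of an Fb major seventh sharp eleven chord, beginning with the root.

Fb – Ab – Cb – Eb – Bb

Root Fb, quality major seventh sharp eleven:
root → Fb
3rd (major 3rd) → Ab
5th (perfect 5th) → Cb
7th (major 7th) → Eb
11th (augmented 11th) → Bb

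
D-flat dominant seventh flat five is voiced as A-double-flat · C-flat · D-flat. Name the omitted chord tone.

The full D-flat dominant seventh flat five chord is D-flat, F, A-double-flat, C-flat.
Comparing with the voicing, the major 3rd (3rd) — F — is absent.

F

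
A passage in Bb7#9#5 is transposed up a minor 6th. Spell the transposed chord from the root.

Gb, Bb, D, Fb, A

Bb up a minor 6th → Gb. New chord: Gb dominant seventh sharp nine sharp five.
Root: Gb
Major 3rd (3rd): Bb
Augmented 5th (5th): D
Minor 7th (7th): Fb
Augmented 9th (9th): A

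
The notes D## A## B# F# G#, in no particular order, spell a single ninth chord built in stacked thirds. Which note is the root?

G#

Arranged so that each adjacent pair is a third by letter name: G# – B# – D## – F# – A##.
The bottom of that stack, G#, is the root (this is G# dominant seventh sharp nine sharp five).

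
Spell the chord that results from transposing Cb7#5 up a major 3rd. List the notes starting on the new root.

Cb up a major 3rd → Eb. New chord: Eb augmented seventh.
root → Eb
3rd (major 3rd) → G
5th (augmented 5th) → B
7th (minor 7th) → Db

Eb, G, B, Db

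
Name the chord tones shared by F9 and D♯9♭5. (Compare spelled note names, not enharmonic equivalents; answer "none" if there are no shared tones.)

F9: F A C Eb G
D♯9♭5: D# F## A C# E#
Common to both → A.

A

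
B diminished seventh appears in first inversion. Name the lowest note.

D

B diminished seventh = B–D–F–Ab. First inversion → third in the bass = D.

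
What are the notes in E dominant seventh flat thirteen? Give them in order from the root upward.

E  G#  B  D  C

E dominant seventh flat thirteen is a dominant seventh flat thirteen built on E.
Root: E
Major 3rd (3rd): G#
Perfect 5th (5th): B
Minor 7th (7th): D
Minor 13th (13th): C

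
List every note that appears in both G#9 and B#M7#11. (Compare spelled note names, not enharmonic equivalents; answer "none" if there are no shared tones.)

G#9: G# B# D# F# A#
B#M7#11: B# D## F## A## E##
Common to both → B#.

B#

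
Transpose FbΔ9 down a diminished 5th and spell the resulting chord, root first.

Transposed root: Fb → Bb (diminished 5th down). So we spell Bb major ninth:
root → Bb
3rd (major 3rd) → D
5th (perfect 5th) → F
7th (major 7th) → A
9th (major 9th) → C

Bb D F A C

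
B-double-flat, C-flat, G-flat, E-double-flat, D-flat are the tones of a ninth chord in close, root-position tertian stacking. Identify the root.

C-flat

Stacking in thirds gives C-flat – E-double-flat – G-flat – B-double-flat – D-flat, so C-flat is the root — C-flat minor ninth.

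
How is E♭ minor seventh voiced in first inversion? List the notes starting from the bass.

Gb, Bb, Db, Eb

In root position, E♭ minor seventh is Eb–Gb–Bb–Db.
First inversion puts the third (Gb) in the bass.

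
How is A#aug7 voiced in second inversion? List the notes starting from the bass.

A#aug7 = A#–C##–E##–G#; second inversion → fifth (E##) lowest.

E## – G# – A# – C##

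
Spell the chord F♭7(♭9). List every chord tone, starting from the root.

Fb, Ab, Cb, Ebb, Gbb

F♭7(♭9) is a dominant seventh flat nine built on Fb.
Root: Fb
Major 3rd (3rd): Ab
Perfect 5th (5th): Cb
Minor 7th (7th): Ebb
Minor 9th (9th): Gbb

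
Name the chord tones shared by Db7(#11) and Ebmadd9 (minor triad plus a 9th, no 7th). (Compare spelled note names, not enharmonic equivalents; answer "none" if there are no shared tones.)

Db7(#11) = Db, F, Ab, Cb, G.
Ebmadd9 = Eb, Gb, Bb, F.
Shared: F.

F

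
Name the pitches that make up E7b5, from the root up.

Root E, quality dominant seventh flat five:
Root: E
Major 3rd (3rd): G♯
Diminished 5th (5th): B♭
Minor 7th (7th): D

E, G♯, B♭, D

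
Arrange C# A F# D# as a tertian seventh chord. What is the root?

Arranged so that each adjacent pair is a third by letter name: D# – F# – A – C#.
The bottom of that stack, D#, is the root (this is D# half-diminished seventh).

D#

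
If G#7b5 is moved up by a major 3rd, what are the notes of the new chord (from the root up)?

A major 3rd up from G# is B#, so the new chord is B# dominant seventh flat five.
root → B#
3rd (major 3rd) → D##
5th (diminished 5th) → F#
7th (minor 7th) → A#

B#, D##, F#, A#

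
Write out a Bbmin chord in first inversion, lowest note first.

In root position, Bbmin is Bb–Db–F.
First inversion puts the third (Db) in the bass.

Db, F, Bb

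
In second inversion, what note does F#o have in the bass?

F#o in root position is F#–A–C.
Second inversion places the fifth in the bass, which is C.

C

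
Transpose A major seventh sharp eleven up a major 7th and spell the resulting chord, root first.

A up a major 7th → G-sharp. New chord: G-sharp major seventh sharp eleven.
G-sharp — root
B-sharp — major 3rd
D-sharp — perfect 5th
F-double-sharp — major 7th
C-double-sharp — augmented 11th

G-sharp B-sharp D-sharp F-double-sharp C-double-sharp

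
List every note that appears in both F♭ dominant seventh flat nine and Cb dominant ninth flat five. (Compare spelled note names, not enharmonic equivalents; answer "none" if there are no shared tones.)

C♭, G𝄫

F♭ dominant seventh flat nine: F♭ A♭ C♭ E𝄫 G𝄫
Cb dominant ninth flat five: C♭ E♭ G𝄫 B𝄫 D♭
Common to both → C♭, G𝄫.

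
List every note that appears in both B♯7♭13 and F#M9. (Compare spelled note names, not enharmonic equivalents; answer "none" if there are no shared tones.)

A#, G#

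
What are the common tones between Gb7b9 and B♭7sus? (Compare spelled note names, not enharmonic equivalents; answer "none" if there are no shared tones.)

B♭

Gb7b9: G♭ B♭ D♭ F♭ A𝄫
B♭7sus: B♭ E♭ F A♭
Common to both → B♭.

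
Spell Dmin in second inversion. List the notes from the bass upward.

In root position, Dmin is D–F–A.
Second inversion puts the fifth (A) in the bass.

A – D – F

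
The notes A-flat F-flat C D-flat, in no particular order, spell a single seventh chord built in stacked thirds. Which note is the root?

Arranged so that each adjacent pair is a third by letter name: D-flat – F-flat – A-flat – C.
The bottom of that stack, D-flat, is the root (this is D-flat minor-major seventh).

D-flat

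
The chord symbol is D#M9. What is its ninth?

E#

D#M9 is built on D#; its 9th is a major 9th above the root.
A second above D uses the letter E, and the major 9th above D# is E#.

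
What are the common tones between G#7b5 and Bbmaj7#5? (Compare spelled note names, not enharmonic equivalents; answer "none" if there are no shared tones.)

D F#

G#7b5: G# B# D F#
Bbmaj7#5: Bb D F# A
Common to both → D, F#.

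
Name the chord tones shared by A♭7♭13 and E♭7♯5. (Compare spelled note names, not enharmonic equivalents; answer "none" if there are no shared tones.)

Eb

A♭7♭13 = Ab, C, Eb, Gb, Fb.
E♭7♯5 = Eb, G, B, Db.
Shared: Eb.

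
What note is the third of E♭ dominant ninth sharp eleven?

E♭ dominant ninth sharp eleven is built on E-flat; its 3rd is a major 3rd above the root.
A third above E uses the letter G, and the major 3rd above E-flat is G.

G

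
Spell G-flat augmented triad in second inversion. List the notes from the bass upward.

G-flat augmented triad = G-flat–B-flat–D; second inversion → fifth (D) lowest.

D G-flat B-flat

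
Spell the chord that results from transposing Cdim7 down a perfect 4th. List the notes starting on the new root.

G – Bb – Db – Fb

Transposed root: C → G (perfect 4th down). So we spell G diminished seventh:
Root: G
Minor 3rd (3rd): Bb
Diminished 5th (5th): Db
Diminished 7th (7th): Fb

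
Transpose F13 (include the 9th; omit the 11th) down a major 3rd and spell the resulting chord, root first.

Db F Ab Cb Eb Bb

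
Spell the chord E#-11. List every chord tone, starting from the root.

E# G# B# D# F## A#

E#-11 is a minor eleventh built on E#.
- root: E#
- minor 3rd: G#
- perfect 5th: B#
- minor 7th: D#
- major 9th: F##
- perfect 11th: A#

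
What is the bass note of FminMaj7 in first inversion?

A♭

FminMaj7 = F–A♭–C–E. First inversion → third in the bass = A♭.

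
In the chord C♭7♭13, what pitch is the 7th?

B𝄫

C♭7♭13 is built on C♭; its 7th is a minor 7th above the root.
A seventh above C uses the letter B, and the minor 7th above C♭ is B𝄫.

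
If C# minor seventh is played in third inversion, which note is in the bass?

B

C# minor seventh in root position is C#–E–G#–B.
Third inversion places the seventh in the bass, which is B.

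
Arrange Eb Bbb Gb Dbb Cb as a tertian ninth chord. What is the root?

Cb

Stacking in thirds gives Cb – Eb – Gb – Bbb – Dbb, so Cb is the root — Cb dominant seventh flat nine.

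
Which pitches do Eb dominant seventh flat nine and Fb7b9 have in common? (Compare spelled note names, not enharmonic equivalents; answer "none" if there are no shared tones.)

F♭

Eb dominant seventh flat nine: E♭ G B♭ D♭ F♭
Fb7b9: F♭ A♭ C♭ E𝄫 G𝄫
Common to both → F♭.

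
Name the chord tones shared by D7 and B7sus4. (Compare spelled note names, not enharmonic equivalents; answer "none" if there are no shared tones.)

D7 = D, F#, A, C.
B7sus4 = B, E, F#, A.
Shared: F#, A.

F# A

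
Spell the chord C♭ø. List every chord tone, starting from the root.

Root C♭, quality half-diminished seventh:
Root: C♭
Minor 3rd (3rd): E𝄫
Diminished 5th (5th): G𝄫
Minor 7th (7th): B𝄫

C♭ E𝄫 G𝄫 B𝄫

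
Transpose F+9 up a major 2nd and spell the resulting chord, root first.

F up a major 2nd → G. New chord: G dominant ninth sharp five.
G — root
B — major 3rd
D# — augmented 5th
F — minor 7th
A — major 9th

G B D# F A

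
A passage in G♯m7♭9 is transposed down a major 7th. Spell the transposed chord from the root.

A C E G Bb

A major 7th down from G# is A, so the new chord is A minor seventh flat nine.
A — root
C — minor 3rd
E — perfect 5th
G — minor 7th
Bb — minor 9th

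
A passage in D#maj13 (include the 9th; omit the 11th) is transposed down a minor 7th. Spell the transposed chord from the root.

E# – G## – B# – D## – F## – C##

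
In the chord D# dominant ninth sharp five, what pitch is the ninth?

D# dominant ninth sharp five is built on D#; its 9th is a major 9th above the root.
A second above D uses the letter E, and the major 9th above D# is E#.

E#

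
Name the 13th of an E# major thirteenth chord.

E# major thirteenth is built on E-sharp; its 13th is a major 13th above the root.
A sixth above E uses the letter C, and the major 13th above E-sharp is C-double-sharp.

C-double-sharp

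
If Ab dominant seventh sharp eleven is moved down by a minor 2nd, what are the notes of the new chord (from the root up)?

G  B  D  F  C♯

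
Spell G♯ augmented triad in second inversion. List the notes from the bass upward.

G♯ augmented triad = G-sharp–B-sharp–D-double-sharp; second inversion → fifth (D-double-sharp) lowest.

D-double-sharp – G-sharp – B-sharp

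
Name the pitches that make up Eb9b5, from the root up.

Eb9b5: dominant ninth flat five on E♭.
root → E♭
3rd (major 3rd) → G
5th (diminished 5th) → B𝄫
7th (minor 7th) → D♭
9th (major 9th) → F

E♭  G  B𝄫  D♭  F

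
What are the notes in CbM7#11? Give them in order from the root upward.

C♭  E♭  G♭  B♭  F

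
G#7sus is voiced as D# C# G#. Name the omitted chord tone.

The full G#7sus chord is G#, C#, D#, F#.
Comparing with the voicing, the minor 7th (7th) — F# — is absent.

F#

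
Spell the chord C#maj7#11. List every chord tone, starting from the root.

C#maj7#11 is a major seventh sharp eleven built on C#.
- root: C#
- major 3rd: E#
- perfect 5th: G#
- major 7th: B#
- augmented 11th: F##

C#, E#, G#, B#, F##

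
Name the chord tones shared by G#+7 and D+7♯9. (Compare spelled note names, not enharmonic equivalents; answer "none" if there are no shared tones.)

F#

G#+7: G# B# D## F#
D+7♯9: D F# A# C E#
Common to both → F#.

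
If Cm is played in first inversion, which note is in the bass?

Eb

Cm in root position is C–Eb–G.
First inversion places the third in the bass, which is Eb.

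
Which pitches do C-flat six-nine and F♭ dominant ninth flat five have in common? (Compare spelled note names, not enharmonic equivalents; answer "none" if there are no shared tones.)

C-flat six-nine = C-flat, E-flat, G-flat, A-flat, D-flat.
F♭ dominant ninth flat five = F-flat, A-flat, C-double-flat, E-double-flat, G-flat.
Shared: G-flat, A-flat.

G-flat, A-flat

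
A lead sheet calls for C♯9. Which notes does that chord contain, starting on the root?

C# – E# – G# – B – D#

C♯9 is a dominant ninth built on C#.
C# — root
E# — major 3rd
G# — perfect 5th
B — minor 7th
D# — major 9th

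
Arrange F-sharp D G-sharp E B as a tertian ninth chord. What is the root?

E

Arranged so that each adjacent pair is a third by letter name: E – G-sharp – B – D – F-sharp.
The bottom of that stack, E, is the root (this is E dominant ninth).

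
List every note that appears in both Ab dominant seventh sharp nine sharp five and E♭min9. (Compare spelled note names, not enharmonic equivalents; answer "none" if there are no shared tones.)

Gb

Ab dominant seventh sharp nine sharp five = Ab, C, E, Gb, B.
E♭min9 = Eb, Gb, Bb, Db, F.
Shared: Gb.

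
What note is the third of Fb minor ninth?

A-double-flat

Fb minor ninth is built on F-flat; its 3rd is a minor 3rd above the root.
A third above F uses the letter A, and the minor 3rd above F-flat is A-double-flat.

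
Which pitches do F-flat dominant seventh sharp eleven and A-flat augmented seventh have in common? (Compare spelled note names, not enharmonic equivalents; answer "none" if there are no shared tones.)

F-flat dominant seventh sharp eleven = F-flat, A-flat, C-flat, E-double-flat, B-flat.
A-flat augmented seventh = A-flat, C, E, G-flat.
Shared: A-flat.

A-flat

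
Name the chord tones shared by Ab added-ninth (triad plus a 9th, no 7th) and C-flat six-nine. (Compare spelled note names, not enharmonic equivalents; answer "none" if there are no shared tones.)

A-flat – E-flat

Ab added-ninth = A-flat, C, E-flat, B-flat.
C-flat six-nine = C-flat, E-flat, G-flat, A-flat, D-flat.
Shared: A-flat, E-flat.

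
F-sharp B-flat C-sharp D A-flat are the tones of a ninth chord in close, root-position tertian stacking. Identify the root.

B-flat

Arranged so that each adjacent pair is a third by letter name: B-flat – D – F-sharp – A-flat – C-sharp.
The bottom of that stack, B-flat, is the root (this is B-flat dominant seventh sharp nine sharp five).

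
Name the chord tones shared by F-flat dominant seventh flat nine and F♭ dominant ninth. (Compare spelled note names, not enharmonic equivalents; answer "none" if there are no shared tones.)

F-flat dominant seventh flat nine = F-flat, A-flat, C-flat, E-double-flat, G-double-flat.
F♭ dominant ninth = F-flat, A-flat, C-flat, E-double-flat, G-flat.
Shared: F-flat, A-flat, C-flat, E-double-flat.

F-flat – A-flat – C-flat – E-double-flat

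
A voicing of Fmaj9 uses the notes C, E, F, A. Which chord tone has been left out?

The full Fmaj9 chord is F, A, C, E, G.
Comparing with the voicing, the major 9th (9th) — G — is absent.

G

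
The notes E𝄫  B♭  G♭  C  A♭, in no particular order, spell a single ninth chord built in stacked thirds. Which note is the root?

Stacking in thirds gives A♭ – C – E𝄫 – G♭ – B♭, so A♭ is the root — A♭ dominant ninth flat five.

A♭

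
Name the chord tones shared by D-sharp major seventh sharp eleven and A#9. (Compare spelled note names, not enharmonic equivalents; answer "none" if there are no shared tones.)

D-sharp major seventh sharp eleven = D♯, F𝄪, A♯, C𝄪, G𝄪.
A#9 = A♯, C𝄪, E♯, G♯, B♯.
Shared: A♯, C𝄪.

A♯ C𝄪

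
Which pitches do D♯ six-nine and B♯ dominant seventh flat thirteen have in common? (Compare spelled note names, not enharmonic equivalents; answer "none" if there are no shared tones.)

D♯ six-nine: D-sharp F-double-sharp A-sharp B-sharp E-sharp
B♯ dominant seventh flat thirteen: B-sharp D-double-sharp F-double-sharp A-sharp G-sharp
Common to both → F-double-sharp, A-sharp, B-sharp.

F-double-sharp  A-sharp  B-sharp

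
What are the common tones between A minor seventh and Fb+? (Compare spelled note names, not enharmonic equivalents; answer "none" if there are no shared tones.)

C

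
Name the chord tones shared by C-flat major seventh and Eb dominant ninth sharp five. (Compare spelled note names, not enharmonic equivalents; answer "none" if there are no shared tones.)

C-flat major seventh = C-flat, E-flat, G-flat, B-flat.
Eb dominant ninth sharp five = E-flat, G, B, D-flat, F.
Shared: E-flat.

E-flat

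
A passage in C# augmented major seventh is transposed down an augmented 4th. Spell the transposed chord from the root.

G, B, D-sharp, F-sharp

C-sharp down an augmented 4th → G. New chord: G augmented major seventh.
G — root
B — major 3rd
D-sharp — augmented 5th
F-sharp — major 7th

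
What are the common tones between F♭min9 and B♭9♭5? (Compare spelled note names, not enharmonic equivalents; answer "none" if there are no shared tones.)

F♭min9: Fb Abb Cb Ebb Gb
B♭9♭5: Bb D Fb Ab C
Common to both → Fb.

Fb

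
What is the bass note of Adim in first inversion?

C

Adim = A–C–Eb. First inversion → third in the bass = C.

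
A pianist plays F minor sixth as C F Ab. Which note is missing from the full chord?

D

The full F minor sixth chord is F, Ab, C, D.
Comparing with the voicing, the major 6th (6th) — D — is absent.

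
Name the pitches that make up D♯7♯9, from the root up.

D# – F## – A# – C# – E##

D♯7♯9: dominant seventh sharp nine on D#.
D# — root
F## — major 3rd
A# — perfect 5th
C# — minor 7th
E## — augmented 9th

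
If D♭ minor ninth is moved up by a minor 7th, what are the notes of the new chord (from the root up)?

Cb Ebb Gb Bbb Db

Transposed root: Db → Cb (minor 7th up). So we spell Cb minor ninth:
- root: Cb
- minor 3rd: Ebb
- perfect 5th: Gb
- minor 7th: Bbb
- major 9th: Db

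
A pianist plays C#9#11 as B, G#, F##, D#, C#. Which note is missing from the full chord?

E#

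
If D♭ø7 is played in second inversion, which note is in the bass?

D♭ø7 in root position is Db–Fb–Abb–Cb.
Second inversion places the fifth in the bass, which is Abb.

Abb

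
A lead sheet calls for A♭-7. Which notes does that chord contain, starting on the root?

A♭ – C♭ – E♭ – G♭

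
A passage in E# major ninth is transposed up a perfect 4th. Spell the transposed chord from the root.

A♯ – C𝄪 – E♯ – G𝄪 – B♯

Transposed root: E♯ → A♯ (perfect 4th up). So we spell A♯ major ninth:
- root: A♯
- major 3rd: C𝄪
- perfect 5th: E♯
- major 7th: G𝄪
- major 9th: B♯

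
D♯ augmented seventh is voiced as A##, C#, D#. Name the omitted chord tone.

The full D♯ augmented seventh chord is D#, F##, A##, C#.
Comparing with the voicing, the major 3rd (3rd) — F## — is absent.

F##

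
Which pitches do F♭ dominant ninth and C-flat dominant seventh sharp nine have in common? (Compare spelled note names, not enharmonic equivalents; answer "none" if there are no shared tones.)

C-flat, G-flat

F♭ dominant ninth: F-flat A-flat C-flat E-double-flat G-flat
C-flat dominant seventh sharp nine: C-flat E-flat G-flat B-double-flat D
Common to both → C-flat, G-flat.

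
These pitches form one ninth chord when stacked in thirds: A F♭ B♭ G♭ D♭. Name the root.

G♭

Stacking in thirds gives G♭ – B♭ – D♭ – F♭ – A, so G♭ is the root — G♭ dominant seventh sharp nine.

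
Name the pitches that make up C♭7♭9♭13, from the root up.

Cb, Eb, Gb, Bbb, Dbb, Abb

C♭7♭9♭13 is a dominant seventh flat nine flat thirteen built on Cb.
- root: Cb
- major 3rd: Eb
- perfect 5th: Gb
- minor 7th: Bbb
- minor 9th: Dbb
- minor 13th: Abb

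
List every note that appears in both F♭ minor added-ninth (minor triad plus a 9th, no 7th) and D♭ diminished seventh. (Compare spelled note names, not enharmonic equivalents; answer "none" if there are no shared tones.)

F♭ minor added-ninth = F-flat, A-double-flat, C-flat, G-flat.
D♭ diminished seventh = D-flat, F-flat, A-double-flat, C-double-flat.
Shared: F-flat, A-double-flat.

F-flat, A-double-flat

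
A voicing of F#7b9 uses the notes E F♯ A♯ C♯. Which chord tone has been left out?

The full F#7b9 chord is F♯, A♯, C♯, E, G.
Comparing with the voicing, the minor 9th (9th) — G — is absent.

G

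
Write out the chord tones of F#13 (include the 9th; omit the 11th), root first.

F# – A# – C# – E – G# – D#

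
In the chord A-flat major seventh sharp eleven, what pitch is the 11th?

D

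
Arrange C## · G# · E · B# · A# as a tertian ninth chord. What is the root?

A#

Stacking in thirds gives A# – C## – E – G# – B#, so A# is the root — A# dominant ninth flat five.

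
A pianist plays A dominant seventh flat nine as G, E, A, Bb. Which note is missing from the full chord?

C#

A dominant seventh flat nine = A, C#, E, G, Bb. The voicing lacks the 3rd (major 3rd), C#.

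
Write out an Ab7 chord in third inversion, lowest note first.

Gb, Ab, C, Eb

Ab7 = Ab–C–Eb–Gb; third inversion → seventh (Gb) lowest.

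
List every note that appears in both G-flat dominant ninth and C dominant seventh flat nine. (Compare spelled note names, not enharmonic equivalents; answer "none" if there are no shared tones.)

B-flat, D-flat

G-flat dominant ninth: G-flat B-flat D-flat F-flat A-flat
C dominant seventh flat nine: C E G B-flat D-flat
Common to both → B-flat, D-flat.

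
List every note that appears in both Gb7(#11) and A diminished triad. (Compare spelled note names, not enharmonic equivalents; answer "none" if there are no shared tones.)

C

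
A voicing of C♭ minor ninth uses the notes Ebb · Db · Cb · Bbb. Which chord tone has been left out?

The full C♭ minor ninth chord is Cb, Ebb, Gb, Bbb, Db.
Comparing with the voicing, the perfect 5th (5th) — Gb — is absent.

Gb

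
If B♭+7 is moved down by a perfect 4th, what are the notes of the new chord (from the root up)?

F A C# Eb

Bb down a perfect 4th → F. New chord: F augmented seventh.
F — root
A — major 3rd
C# — augmented 5th
Eb — minor 7th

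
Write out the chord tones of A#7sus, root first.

A#, D#, E#, G#

A#7sus is a dominant seventh suspended fourth built on A#.
- root: A#
- perfect 4th: D#
- perfect 5th: E#
- minor 7th: G#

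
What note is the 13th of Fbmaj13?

Root of Fbmaj13 = F♭. The 13th is a major 13th: F♭ up a major 13th → D♭.

D♭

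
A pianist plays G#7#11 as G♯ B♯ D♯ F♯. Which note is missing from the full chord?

C𝄪

G#7#11 = G♯, B♯, D♯, F♯, C𝄪. The voicing lacks the 11th (augmented 11th), C𝄪.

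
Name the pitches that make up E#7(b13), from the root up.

E#  G##  B#  D#  C#

E#7(b13) is a dominant seventh flat thirteen built on E#.
E# — root
G## — major 3rd
B# — perfect 5th
D# — minor 7th
C# — minor 13th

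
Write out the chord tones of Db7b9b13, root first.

Db  F  Ab  Cb  Ebb  Bbb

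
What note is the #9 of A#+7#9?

B𝄪

A#+7#9 is built on A♯; its 9th is an augmented 9th above the root.
A second above A uses the letter B, and the augmented 9th above A♯ is B𝄪.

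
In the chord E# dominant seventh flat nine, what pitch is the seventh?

D-sharp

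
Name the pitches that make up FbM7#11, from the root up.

FbM7#11: major seventh sharp eleven on Fb.
- root: Fb
- major 3rd: Ab
- perfect 5th: Cb
- major 7th: Eb
- augmented 11th: Bb

Fb  Ab  Cb  Eb  Bb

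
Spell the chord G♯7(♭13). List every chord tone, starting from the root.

G♯7(♭13): dominant seventh flat thirteen on G#.
Root: G#
Major 3rd (3rd): B#
Perfect 5th (5th): D#
Minor 7th (7th): F#
Minor 13th (13th): E

G#, B#, D#, F#, E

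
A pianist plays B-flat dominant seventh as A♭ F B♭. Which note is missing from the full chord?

B-flat dominant seventh = B♭, D, F, A♭. The voicing lacks the 3rd (major 3rd), D.

D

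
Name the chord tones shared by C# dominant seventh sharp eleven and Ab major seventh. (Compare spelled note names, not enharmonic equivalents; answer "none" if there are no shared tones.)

C# dominant seventh sharp eleven = C-sharp, E-sharp, G-sharp, B, F-double-sharp.
Ab major seventh = A-flat, C, E-flat, G.
Shared: none.

none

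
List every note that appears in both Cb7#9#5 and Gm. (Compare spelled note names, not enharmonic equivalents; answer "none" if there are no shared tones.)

G  D

Cb7#9#5: Cb Eb G Bbb D
Gm: G Bb D
Common to both → G, D.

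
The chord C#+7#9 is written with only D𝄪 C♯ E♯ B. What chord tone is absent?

The full C#+7#9 chord is C♯, E♯, G𝄪, B, D𝄪.
Comparing with the voicing, the augmented 5th (5th) — G𝄪 — is absent.

G𝄪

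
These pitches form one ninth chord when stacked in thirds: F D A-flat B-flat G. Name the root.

G

Arranged so that each adjacent pair is a third by letter name: G – B-flat – D – F – A-flat.
The bottom of that stack, G, is the root (this is G minor seventh flat nine).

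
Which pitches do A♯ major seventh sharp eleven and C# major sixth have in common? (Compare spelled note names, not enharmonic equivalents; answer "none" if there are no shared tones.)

A♯ major seventh sharp eleven = A-sharp, C-double-sharp, E-sharp, G-double-sharp, D-double-sharp.
C# major sixth = C-sharp, E-sharp, G-sharp, A-sharp.
Shared: A-sharp, E-sharp.

A-sharp – E-sharp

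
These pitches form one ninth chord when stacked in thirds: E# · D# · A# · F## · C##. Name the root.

Stacking in thirds gives D# – F## – A# – C## – E#, so D# is the root — D# major ninth.

D#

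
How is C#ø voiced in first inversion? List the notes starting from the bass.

In root position, C#ø is C#–E–G–B.
First inversion puts the third (E) in the bass.

E – G – B – C#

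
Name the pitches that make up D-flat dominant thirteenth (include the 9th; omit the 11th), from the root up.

D-flat dominant thirteenth: dominant thirteenth on Db.
Root: Db
Major 3rd (3rd): F
Perfect 5th (5th): Ab
Minor 7th (7th): Cb
Major 9th (9th): Eb
Major 13th (13th): Bb

Db F Ab Cb Eb Bb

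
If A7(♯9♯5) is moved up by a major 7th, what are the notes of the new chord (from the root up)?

G# – B# – D## – F# – A##

A up a major 7th → G#. New chord: G# dominant seventh sharp nine sharp five.
- root: G#
- major 3rd: B#
- augmented 5th: D##
- minor 7th: F#
- augmented 9th: A##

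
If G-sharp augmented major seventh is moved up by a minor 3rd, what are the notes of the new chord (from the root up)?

B – D-sharp – F-double-sharp – A-sharp

G-sharp up a minor 3rd → B. New chord: B augmented major seventh.
Root: B
Major 3rd (3rd): D-sharp
Augmented 5th (5th): F-double-sharp
Major 7th (7th): A-sharp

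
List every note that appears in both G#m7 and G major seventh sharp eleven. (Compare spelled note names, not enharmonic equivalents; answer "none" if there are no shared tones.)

B, F#

G#m7 = G#, B, D#, F#.
G major seventh sharp eleven = G, B, D, F#, C#.
Shared: B, F#.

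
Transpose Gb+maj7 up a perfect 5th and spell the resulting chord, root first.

Transposed root: Gb → Db (perfect 5th up). So we spell Db augmented major seventh:
Root: Db
Major 3rd (3rd): F
Augmented 5th (5th): A
Major 7th (7th): C

Db  F  A  C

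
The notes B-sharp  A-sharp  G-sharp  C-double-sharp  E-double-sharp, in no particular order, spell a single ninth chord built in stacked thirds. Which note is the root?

Stacking in thirds gives A-sharp – C-double-sharp – E-double-sharp – G-sharp – B-sharp, so A-sharp is the root — A-sharp dominant ninth sharp five.

A-sharp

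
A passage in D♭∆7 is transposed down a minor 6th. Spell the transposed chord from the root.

F, A, C, E

Transposed root: Db → F (minor 6th down). So we spell F major seventh:
- root: F
- major 3rd: A
- perfect 5th: C
- major 7th: E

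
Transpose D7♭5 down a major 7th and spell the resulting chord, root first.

E♭ G B𝄫 D♭

Transposed root: D → E♭ (major 7th down). So we spell E♭ dominant seventh flat five:
E♭ — root
G — major 3rd
B𝄫 — diminished 5th
D♭ — minor 7th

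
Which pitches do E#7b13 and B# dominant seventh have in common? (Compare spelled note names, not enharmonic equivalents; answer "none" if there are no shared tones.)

E#7b13 = E#, G##, B#, D#, C#.
B# dominant seventh = B#, D##, F##, A#.
Shared: B#.

B#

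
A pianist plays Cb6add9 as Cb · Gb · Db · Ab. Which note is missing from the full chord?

Eb

Cb6add9 = Cb, Eb, Gb, Ab, Db. The voicing lacks the 3rd (major 3rd), Eb.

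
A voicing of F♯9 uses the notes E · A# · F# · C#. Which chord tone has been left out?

G#

F♯9 = F#, A#, C#, E, G#. The voicing lacks the 9th (major 9th), G#.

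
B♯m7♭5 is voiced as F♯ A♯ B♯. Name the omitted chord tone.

B♯m7♭5 = B♯, D♯, F♯, A♯. The voicing lacks the 3rd (minor 3rd), D♯.

D♯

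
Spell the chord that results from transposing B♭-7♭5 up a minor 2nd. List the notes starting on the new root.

Cb  Ebb  Gbb  Bbb

A minor 2nd up from Bb is Cb, so the new chord is Cb half-diminished seventh.
root → Cb
3rd (minor 3rd) → Ebb
5th (diminished 5th) → Gbb
7th (minor 7th) → Bbb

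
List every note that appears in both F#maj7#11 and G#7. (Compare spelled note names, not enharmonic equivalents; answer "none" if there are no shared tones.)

F#maj7#11: F♯ A♯ C♯ E♯ B♯
G#7: G♯ B♯ D♯ F♯
Common to both → F♯, B♯.

F♯, B♯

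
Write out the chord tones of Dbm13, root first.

Db  Fb  Ab  Cb  Eb  Gb  Bb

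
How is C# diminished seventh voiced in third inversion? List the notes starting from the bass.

C# diminished seventh = C#–E–G–Bb; third inversion → seventh (Bb) lowest.

Bb – C# – E – G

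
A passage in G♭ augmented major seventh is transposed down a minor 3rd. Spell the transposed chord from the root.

Eb, G, B, D

A minor 3rd down from Gb is Eb, so the new chord is Eb augmented major seventh.
Eb — root
G — major 3rd
B — augmented 5th
D — major 7th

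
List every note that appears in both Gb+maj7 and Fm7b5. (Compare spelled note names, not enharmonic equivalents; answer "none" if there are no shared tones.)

F

Gb+maj7 = Gb, Bb, D, F.
Fm7b5 = F, Ab, Cb, Eb.
Shared: F.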